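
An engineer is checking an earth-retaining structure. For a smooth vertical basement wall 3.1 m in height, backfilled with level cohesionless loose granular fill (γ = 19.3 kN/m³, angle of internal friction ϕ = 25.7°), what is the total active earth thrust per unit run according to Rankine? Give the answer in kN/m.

K_a = tan²(45° − φ/2) = 0.3950.
P_a = ½ K_a γ H² = 0.5 × 0.3950 × 19.3 × 3.1² = 36.63 kN/m.

36.6 kN/m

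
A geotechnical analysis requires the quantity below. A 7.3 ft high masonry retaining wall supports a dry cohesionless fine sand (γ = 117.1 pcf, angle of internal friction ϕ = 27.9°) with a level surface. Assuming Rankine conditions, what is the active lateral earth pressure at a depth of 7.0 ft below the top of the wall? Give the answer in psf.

K_a = (1 − sin φ)/(1 + sin φ) = 0.3625.
σ_h = K_a γ z = 0.3625 × 117.1 × 7.0 = 297.1 psf.

297 psf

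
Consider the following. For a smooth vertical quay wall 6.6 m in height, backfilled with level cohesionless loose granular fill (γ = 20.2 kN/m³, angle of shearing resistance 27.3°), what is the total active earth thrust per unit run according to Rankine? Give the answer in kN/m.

163 kN/m

K_a = tan²(45° − φ/2) = 0.3711.
P_a = ½ K_a γ H² = 0.5 × 0.3711 × 20.2 × 6.6² = 163.3 kN/m.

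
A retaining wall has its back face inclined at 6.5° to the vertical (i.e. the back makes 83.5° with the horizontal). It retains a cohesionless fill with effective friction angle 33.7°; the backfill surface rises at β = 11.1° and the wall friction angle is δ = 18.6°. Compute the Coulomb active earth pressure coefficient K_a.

0.354

K_a = sin²(α+φ) / [sin²α · sin(α−δ) · (1 + √{sin(φ+δ)sin(φ−β) / (sin(α−δ)sin(α+β))})²].
With α = 83.5°, φ = 33.7°, δ = 18.6°, β = 11.1°: K_a = 0.3543.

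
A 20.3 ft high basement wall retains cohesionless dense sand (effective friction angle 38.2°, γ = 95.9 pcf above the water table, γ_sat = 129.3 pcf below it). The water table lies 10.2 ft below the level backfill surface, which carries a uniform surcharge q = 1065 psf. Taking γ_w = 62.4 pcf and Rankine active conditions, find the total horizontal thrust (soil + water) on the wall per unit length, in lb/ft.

12600 lb/ft

K_a = tan²(45° − φ/2) = 0.2358.
γ' = 129.3 − 62.4 = 66.90 pcf. h₂ = H − d_w = 10.1 ft.
σ'_h: at surface K_a·q = 251.1; at WT K_a(q+γd_w) = 481.7; at base K_a(q+γd_w+γ'h₂) = 641.1 psf.
P₁ = ½(251.1+481.7)×10.2 = 3738; P₂ = ½(481.7+641.1)×10.1 = 5670; P_w = ½γ_w h₂² = 3183.
Total = 3738+5670+3183 = 12590 lb/ft.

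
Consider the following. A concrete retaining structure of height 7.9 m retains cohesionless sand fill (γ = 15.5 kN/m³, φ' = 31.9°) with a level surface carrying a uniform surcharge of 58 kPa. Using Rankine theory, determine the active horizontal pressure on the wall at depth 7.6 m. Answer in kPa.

K_a = (1 − sin φ)/(1 + sin φ) = 0.3085.
σ_v = γz + q = 15.5 × 7.6 + 58 = 175.8 kPa.
σ_h = K_a σ_v = 0.3085 × 175.8 = 54.24 kPa.

54.2 kPa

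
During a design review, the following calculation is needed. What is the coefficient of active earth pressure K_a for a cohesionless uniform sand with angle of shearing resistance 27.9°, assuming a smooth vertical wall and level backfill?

0.362

K_a = tan²(45° − φ/2) = tan²(31.05°) = 0.3625.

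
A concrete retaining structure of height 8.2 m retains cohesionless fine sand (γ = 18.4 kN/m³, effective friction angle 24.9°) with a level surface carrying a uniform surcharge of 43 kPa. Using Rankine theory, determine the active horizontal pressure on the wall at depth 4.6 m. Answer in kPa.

K_a = (1 − sin φ)/(1 + sin φ) = 0.4074.
σ_v = γz + q = 18.4 × 4.6 + 43 = 127.6 kPa.
σ_h = K_a σ_v = 0.4074 × 127.6 = 52.00 kPa.

52.0 kPa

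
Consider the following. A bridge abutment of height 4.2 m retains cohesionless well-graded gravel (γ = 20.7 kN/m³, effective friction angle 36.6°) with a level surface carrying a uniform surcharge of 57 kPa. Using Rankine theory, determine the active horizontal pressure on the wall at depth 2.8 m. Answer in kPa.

29.1 kPa

K_a = (1 − sin φ)/(1 + sin φ) = 0.2530.
σ_v = γz + q = 20.7 × 2.8 + 57 = 115.0 kPa.
σ_h = K_a σ_v = 0.2530 × 115.0 = 29.08 kPa.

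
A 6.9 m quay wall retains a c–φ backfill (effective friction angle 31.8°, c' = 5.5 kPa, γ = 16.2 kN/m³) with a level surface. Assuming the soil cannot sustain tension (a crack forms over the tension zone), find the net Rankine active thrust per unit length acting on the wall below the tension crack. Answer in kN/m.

K_a = 0.3098; √K_a = 0.5566.
Tension-crack depth z_c = 2c/(γ√K_a) = 2×5.5/(16.2×0.5566) = 1.220 m.
σ_a at base = K_a γ H − 2c√K_a = 0.3098×16.2×6.9 − 2×5.5×0.5566 = 28.51 kPa.
P_a = ½ × 28.51 × (H − z_c) = 0.5×28.51×5.680 = 80.96 kN/m.

81.0 kN/m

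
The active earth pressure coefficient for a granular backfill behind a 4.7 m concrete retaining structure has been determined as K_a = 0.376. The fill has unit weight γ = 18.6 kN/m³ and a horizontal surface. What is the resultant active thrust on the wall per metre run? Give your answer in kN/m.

P = ½ K_a γ H² = 0.5 × 0.376 × 18.6 × 4.7² = 77.24 kN/m.

77.2 kN/m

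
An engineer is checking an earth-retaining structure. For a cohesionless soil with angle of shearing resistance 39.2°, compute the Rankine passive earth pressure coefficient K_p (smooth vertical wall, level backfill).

K_p = (1 + sin φ)/(1 − sin φ) = tan²(45° + 39.2°/2) = 4.435.

4.44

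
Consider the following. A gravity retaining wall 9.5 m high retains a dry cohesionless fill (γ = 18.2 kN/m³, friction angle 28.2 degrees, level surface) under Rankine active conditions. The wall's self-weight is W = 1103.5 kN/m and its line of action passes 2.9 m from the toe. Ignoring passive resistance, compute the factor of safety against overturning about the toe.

K_a = tan²(45° − 28.2°/2) = 0.3582.
P_a = ½K_aγH² = 0.5×0.3582×18.2×9.5² = 294.2 kN/m, acting at H/3 = 3.167 m above the base.
Overturning moment M_o = P_a × H/3 = 294.2 × 3.167 = 931.5.
Resisting moment M_r = W × 2.9 = 1103.5 × 2.9 = 3200.
FS_overturning = M_r/M_o = 3200/931.5 = 3.435.

3.44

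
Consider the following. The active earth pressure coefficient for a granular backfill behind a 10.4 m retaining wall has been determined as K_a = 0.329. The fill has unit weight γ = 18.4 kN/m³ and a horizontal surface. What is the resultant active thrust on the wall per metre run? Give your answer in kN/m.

327 kN/m

P = ½ K_a γ H² = 0.5 × 0.329 × 18.4 × 10.4² = 327.4 kN/m.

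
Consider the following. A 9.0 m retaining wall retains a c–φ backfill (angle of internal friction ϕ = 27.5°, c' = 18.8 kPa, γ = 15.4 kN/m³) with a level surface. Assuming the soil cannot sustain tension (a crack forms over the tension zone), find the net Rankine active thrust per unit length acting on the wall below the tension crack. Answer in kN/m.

K_a = 0.3682; √K_a = 0.6068.
Tension-crack depth z_c = 2c/(γ√K_a) = 2×18.8/(15.4×0.6068) = 4.024 m.
σ_a at base = K_a γ H − 2c√K_a = 0.3682×15.4×9.0 − 2×18.8×0.6068 = 28.22 kPa.
P_a = ½ × 28.22 × (H − z_c) = 0.5×28.22×4.976 = 70.22 kN/m.

70.2 kN/m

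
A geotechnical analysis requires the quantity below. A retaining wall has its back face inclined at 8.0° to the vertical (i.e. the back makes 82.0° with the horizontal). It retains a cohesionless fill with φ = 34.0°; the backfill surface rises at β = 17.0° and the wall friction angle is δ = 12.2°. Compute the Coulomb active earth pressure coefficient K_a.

K_a = sin²(α+φ) / [sin²α · sin(α−δ) · (1 + √{sin(φ+δ)sin(φ−β) / (sin(α−δ)sin(α+β))})²].
With α = 82.0°, φ = 34.0°, δ = 12.2°, β = 17.0°: K_a = 0.4023.

0.402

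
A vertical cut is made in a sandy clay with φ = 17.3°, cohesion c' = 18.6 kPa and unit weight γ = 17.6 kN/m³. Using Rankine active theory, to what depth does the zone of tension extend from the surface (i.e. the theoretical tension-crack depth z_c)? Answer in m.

2.87 m

K_a = tan²(45° − 17.3°/2) = 0.5416; √K_a = 0.7359.
The active pressure is zero where K_a γ z = 2c√K_a, so z_c = 2c/(γ√K_a) = 2×18.6/(17.6×0.7359) = 2.872 m.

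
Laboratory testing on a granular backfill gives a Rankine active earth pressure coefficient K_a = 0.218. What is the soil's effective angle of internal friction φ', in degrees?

K_a = tan²(45° − φ/2) ⇒ 45° − φ/2 = arctan(√0.218) = 25.03°.
φ = 2(45° − 25.03°) = 39.94°.

39.9°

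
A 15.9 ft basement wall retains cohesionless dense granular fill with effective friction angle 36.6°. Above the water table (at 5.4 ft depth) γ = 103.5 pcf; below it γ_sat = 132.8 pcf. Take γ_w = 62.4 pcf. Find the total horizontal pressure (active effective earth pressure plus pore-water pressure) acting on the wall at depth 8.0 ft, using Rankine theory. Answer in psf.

K_a = (1 − sin φ)/(1 + sin φ) = 0.2530.
γ' = 132.8 − 62.4 = 70.40 pcf.
Effective vertical stress at 8.0 ft: σ'_v = 103.5×5.4 + 70.40×2.60 = 741.9 psf.
σ'_h = K_a σ'_v = 0.2530 × 741.9 = 187.7 psf; u = γ_w × 2.60 = 162.2 psf.
Total σ_h = 187.7 + 162.2 = 349.9 psf.

350 psf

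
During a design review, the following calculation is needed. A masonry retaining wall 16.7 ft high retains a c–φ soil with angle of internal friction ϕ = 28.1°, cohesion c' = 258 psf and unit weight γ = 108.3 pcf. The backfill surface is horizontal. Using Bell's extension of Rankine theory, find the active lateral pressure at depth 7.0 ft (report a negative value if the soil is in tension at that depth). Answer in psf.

-36.8 psf

K_a = (1 − sin φ)/(1 + sin φ) = 0.3596.
σ_a = K_a γ z − 2c√K_a = 0.3596×108.3×7.0 − 2×258×0.5997 = -36.81 psf.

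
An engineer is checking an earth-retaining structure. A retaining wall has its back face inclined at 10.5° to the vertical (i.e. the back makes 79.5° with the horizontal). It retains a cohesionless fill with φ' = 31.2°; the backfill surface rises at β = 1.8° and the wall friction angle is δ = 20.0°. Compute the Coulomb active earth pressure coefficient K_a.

0.377

K_a = sin²(α+φ) / [sin²α · sin(α−δ) · (1 + √{sin(φ+δ)sin(φ−β) / (sin(α−δ)sin(α+β))})²].
With α = 79.5°, φ = 31.2°, δ = 20.0°, β = 1.8°: K_a = 0.3766.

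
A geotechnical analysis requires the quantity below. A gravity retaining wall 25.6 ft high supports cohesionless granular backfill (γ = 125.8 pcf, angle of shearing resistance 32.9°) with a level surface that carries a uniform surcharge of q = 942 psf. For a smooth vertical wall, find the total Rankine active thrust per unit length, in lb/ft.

19300 lb/ft

K_a = tan²(45° − φ/2) = 0.2960.
Soil triangle: ½ K_a γ H² = 0.5×0.2960×125.8×25.6² = 12200 lb/ft.
Surcharge rectangle: K_a q H = 0.2960×942×25.6 = 7139 lb/ft.
Total = 12200 + 7139 = 19340 lb/ft.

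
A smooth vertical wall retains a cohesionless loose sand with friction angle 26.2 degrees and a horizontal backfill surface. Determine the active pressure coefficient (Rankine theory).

K_a = (1 − sin φ)/(1 + sin φ) = (1 − sin 26.2°)/(1 + sin 26.2°) = 0.3874.

0.387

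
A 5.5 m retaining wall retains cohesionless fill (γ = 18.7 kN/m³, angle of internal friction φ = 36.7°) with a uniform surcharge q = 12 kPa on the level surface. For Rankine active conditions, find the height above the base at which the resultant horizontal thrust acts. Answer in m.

2.01 m

K_a = 0.2519.
Triangular part P₁ = ½K_aγH² = 71.23 at H/3 = 1.833 m; rectangular part P₂ = K_a q H = 16.62 at H/2 = 2.750 m.
ȳ = (P₁·1.833 + P₂·2.750)/(P₁+P₂) = 2.007 m.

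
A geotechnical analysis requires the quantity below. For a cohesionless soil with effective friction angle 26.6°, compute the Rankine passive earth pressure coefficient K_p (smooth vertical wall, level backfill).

K_p = (1 + sin φ)/(1 − sin φ) = tan²(45° + 26.6°/2) = 2.622.

2.62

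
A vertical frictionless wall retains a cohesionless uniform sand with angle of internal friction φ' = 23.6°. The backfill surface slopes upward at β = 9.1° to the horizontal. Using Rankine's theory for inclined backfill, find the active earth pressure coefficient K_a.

0.451

K_a = cos β · (cos β − √(cos²β − cos²φ)) / (cos β + √(cos²β − cos²φ)).
cos β = 0.9874, cos φ = 0.9164, √(cos²β − cos²φ) = 0.3678.
K_a = 0.9874 × (0.9874 − 0.3678)/(0.9874 + 0.3678) = 0.4515.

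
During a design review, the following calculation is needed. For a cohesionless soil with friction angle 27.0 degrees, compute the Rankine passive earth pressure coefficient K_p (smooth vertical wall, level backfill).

K_p = (1 + sin φ)/(1 − sin φ) = tan²(45° + 27.0°/2) = 2.663.

2.66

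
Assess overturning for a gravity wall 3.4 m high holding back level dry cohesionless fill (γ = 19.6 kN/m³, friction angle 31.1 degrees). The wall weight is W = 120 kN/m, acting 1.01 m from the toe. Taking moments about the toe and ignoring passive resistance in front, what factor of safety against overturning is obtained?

K_a = tan²(45° − 31.1°/2) = 0.3188.
P_a = ½K_aγH² = 0.5×0.3188×19.6×3.4² = 36.12 kN/m, acting at H/3 = 1.133 m above the base.
Overturning moment M_o = P_a × H/3 = 36.12 × 1.133 = 40.93.
Resisting moment M_r = W × 1.01 = 120 × 1.01 = 121.2.
FS_overturning = M_r/M_o = 121.2/40.93 = 2.961.

2.96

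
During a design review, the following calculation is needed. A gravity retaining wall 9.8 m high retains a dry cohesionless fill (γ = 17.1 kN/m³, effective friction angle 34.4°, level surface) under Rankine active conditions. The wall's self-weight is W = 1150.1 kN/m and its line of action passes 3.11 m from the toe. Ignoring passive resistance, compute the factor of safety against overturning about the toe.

4.80

K_a = tan²(45° − 34.4°/2) = 0.2780.
P_a = ½K_aγH² = 0.5×0.2780×17.1×9.8² = 228.3 kN/m, acting at H/3 = 3.267 m above the base.
Overturning moment M_o = P_a × H/3 = 228.3 × 3.267 = 745.7.
Resisting moment M_r = W × 3.11 = 1150.1 × 3.11 = 3577.
FS_overturning = M_r/M_o = 3577/745.7 = 4.797.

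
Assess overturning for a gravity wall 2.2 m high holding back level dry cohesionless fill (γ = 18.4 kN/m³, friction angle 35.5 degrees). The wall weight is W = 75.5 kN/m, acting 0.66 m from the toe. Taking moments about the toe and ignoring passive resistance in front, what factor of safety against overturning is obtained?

5.75

K_a = tan²(45° − 35.5°/2) = 0.2653.
P_a = ½K_aγH² = 0.5×0.2653×18.4×2.2² = 11.81 kN/m, acting at H/3 = 0.7333 m above the base.
Overturning moment M_o = P_a × H/3 = 11.81 × 0.7333 = 8.662.
Resisting moment M_r = W × 0.66 = 75.5 × 0.66 = 49.83.
FS_overturning = M_r/M_o = 49.83/8.662 = 5.753.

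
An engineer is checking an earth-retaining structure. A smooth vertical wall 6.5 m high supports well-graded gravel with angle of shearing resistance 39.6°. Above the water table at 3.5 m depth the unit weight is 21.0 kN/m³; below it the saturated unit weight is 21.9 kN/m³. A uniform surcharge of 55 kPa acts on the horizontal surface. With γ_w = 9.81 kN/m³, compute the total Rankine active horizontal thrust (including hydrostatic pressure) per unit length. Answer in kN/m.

K_a = tan²(45° − φ/2) = 0.2214.
γ' = 21.9 − 9.81 = 12.09 kN/m³. h₂ = H − d_w = 3.0 m.
σ'_h: at surface K_a·q = 12.18; at WT K_a(q+γd_w) = 28.45; at base K_a(q+γd_w+γ'h₂) = 36.49 kPa.
P₁ = ½(12.18+28.45)×3.5 = 71.11; P₂ = ½(28.45+36.49)×3.0 = 97.41; P_w = ½γ_w h₂² = 44.14.
Total = 71.11+97.41+44.14 = 212.7 kN/m.

213 kN/m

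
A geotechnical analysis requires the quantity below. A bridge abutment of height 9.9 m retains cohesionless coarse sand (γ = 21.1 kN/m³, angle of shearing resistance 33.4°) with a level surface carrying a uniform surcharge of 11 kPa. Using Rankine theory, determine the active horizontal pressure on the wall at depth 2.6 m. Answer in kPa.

K_a = (1 − sin φ)/(1 + sin φ) = 0.2899.
σ_v = γz + q = 21.1 × 2.6 + 11 = 65.86 kPa.
σ_h = K_a σ_v = 0.2899 × 65.86 = 19.09 kPa.

19.1 kPa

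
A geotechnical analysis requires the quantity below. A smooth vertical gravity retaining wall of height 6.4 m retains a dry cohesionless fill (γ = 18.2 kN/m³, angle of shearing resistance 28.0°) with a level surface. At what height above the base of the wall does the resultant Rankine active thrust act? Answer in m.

K_a = 0.3610.
The pressure distribution is triangular, so the resultant acts at H/3 above the base = 6.4/3 = 2.133 m.

2.13 m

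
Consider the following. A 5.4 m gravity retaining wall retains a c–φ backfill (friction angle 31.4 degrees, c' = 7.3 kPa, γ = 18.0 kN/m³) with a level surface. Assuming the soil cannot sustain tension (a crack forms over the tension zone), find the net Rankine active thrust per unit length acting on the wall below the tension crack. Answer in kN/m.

K_a = 0.3149; √K_a = 0.5612.
Tension-crack depth z_c = 2c/(γ√K_a) = 2×7.3/(18.0×0.5612) = 1.445 m.
σ_a at base = K_a γ H − 2c√K_a = 0.3149×18.0×5.4 − 2×7.3×0.5612 = 22.42 kPa.
P_a = ½ × 22.42 × (H − z_c) = 0.5×22.42×3.955 = 44.32 kN/m.

44.3 kN/m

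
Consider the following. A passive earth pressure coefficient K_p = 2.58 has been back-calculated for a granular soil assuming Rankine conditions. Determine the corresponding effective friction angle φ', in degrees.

26.2°

K_p = (1+sin φ)/(1−sin φ) ⇒ sin φ = (K_p − 1)/(K_p + 1) = 0.4413.
φ = arcsin(0.4413) = 26.19°.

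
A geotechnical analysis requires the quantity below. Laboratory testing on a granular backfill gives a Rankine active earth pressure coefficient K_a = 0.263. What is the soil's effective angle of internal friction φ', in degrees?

K_a = tan²(45° − φ/2) ⇒ 45° − φ/2 = arctan(√0.263) = 27.15°.
φ = 2(45° − 27.15°) = 35.70°.

35.7°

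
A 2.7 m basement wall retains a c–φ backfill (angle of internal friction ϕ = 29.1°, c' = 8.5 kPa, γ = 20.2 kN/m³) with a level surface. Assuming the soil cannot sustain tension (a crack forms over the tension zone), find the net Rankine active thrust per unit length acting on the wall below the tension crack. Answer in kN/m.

K_a = 0.3456; √K_a = 0.5879.
Tension-crack depth z_c = 2c/(γ√K_a) = 2×8.5/(20.2×0.5879) = 1.432 m.
σ_a at base = K_a γ H − 2c√K_a = 0.3456×20.2×2.7 − 2×8.5×0.5879 = 8.855 kPa.
P_a = ½ × 8.855 × (H − z_c) = 0.5×8.855×1.268 = 5.616 kN/m.

5.62 kN/m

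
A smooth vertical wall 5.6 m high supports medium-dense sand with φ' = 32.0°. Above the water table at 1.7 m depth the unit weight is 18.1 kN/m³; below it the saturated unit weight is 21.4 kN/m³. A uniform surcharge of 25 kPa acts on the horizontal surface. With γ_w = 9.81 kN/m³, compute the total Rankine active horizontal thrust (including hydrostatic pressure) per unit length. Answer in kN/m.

K_a = tan²(45° − φ/2) = 0.3073.
γ' = 21.4 − 9.81 = 11.59 kN/m³. h₂ = H − d_w = 3.9 m.
σ'_h: at surface K_a·q = 7.681; at WT K_a(q+γd_w) = 17.14; at base K_a(q+γd_w+γ'h₂) = 31.02 kPa.
P₁ = ½(7.681+17.14)×1.7 = 21.09; P₂ = ½(17.14+31.02)×3.9 = 93.91; P_w = ½γ_w h₂² = 74.61.
Total = 21.09+93.91+74.61 = 189.6 kN/m.

190 kN/m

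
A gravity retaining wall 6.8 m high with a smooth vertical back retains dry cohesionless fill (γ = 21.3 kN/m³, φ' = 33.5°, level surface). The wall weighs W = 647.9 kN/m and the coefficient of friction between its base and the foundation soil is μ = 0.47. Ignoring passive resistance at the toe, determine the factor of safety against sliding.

2.14

K_a = tan²(45° − 33.5°/2) = 0.2887.
P_a = ½K_aγH² = 0.5×0.2887×21.3×6.8² = 142.2 kN/m, acting at H/3 = 2.267 m above the base.
FS_sliding = μW / P_a = 0.47×647.9 / 142.2 = 2.142.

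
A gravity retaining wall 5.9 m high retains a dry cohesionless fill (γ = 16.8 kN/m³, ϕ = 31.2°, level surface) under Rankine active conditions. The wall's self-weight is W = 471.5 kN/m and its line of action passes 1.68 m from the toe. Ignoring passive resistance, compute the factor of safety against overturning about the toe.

4.34

K_a = tan²(45° − 31.2°/2) = 0.3175.
P_a = ½K_aγH² = 0.5×0.3175×16.8×5.9² = 92.84 kN/m, acting at H/3 = 1.967 m above the base.
Overturning moment M_o = P_a × H/3 = 92.84 × 1.967 = 182.6.
Resisting moment M_r = W × 1.68 = 471.5 × 1.68 = 792.1.
FS_overturning = M_r/M_o = 792.1/182.6 = 4.338.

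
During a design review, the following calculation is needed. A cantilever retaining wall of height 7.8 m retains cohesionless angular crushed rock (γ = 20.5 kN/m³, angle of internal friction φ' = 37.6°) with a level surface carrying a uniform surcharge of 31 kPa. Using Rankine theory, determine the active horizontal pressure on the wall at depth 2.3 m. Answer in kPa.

K_a = (1 − sin φ)/(1 + sin φ) = 0.2421.
σ_v = γz + q = 20.5 × 2.3 + 31 = 78.15 kPa.
σ_h = K_a σ_v = 0.2421 × 78.15 = 18.92 kPa.

18.9 kPa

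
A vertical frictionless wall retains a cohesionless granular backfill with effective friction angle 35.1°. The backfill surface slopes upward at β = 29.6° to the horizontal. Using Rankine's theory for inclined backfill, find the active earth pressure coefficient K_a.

0.430

K_a = cos β · (cos β − √(cos²β − cos²φ)) / (cos β + √(cos²β − cos²φ)).
cos β = 0.8695, cos φ = 0.8181, √(cos²β − cos²φ) = 0.2944.
K_a = 0.8695 × (0.8695 − 0.2944)/(0.8695 + 0.2944) = 0.4297.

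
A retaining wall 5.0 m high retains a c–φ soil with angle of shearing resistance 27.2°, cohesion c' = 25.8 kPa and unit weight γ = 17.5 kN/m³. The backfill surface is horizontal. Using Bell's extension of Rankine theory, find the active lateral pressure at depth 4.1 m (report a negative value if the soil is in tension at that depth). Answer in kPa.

K_a = (1 − sin φ)/(1 + sin φ) = 0.3726.
σ_a = K_a γ z − 2c√K_a = 0.3726×17.5×4.1 − 2×25.8×0.6104 = -4.763 kPa.

-4.76 kPa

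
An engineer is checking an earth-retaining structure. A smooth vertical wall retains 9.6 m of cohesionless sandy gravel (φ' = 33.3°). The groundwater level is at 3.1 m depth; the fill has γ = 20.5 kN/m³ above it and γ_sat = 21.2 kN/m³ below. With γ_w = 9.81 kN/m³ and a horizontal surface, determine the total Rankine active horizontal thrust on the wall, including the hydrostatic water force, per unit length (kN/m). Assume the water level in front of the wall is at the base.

K_a = tan²(45° − φ/2) = 0.2911.
γ' = 21.2 − 9.81 = 11.39 kN/m³. Depth below WT = 6.5 m.
σ'_h at WT = K_a γ d_w = 18.50 kPa; at base = 18.50 + K_a γ' × 6.5 = 40.06 kPa.
P₁ (0–3.1 m) = ½×18.50×3.1 = 28.68. P₂ (3.1–9.6 m) = ½(18.50+40.06)×6.5 = 190.3.
P_w = ½ γ_w h₂² = 0.5×9.81×6.5² = 207.2. Total = 28.68+190.3+207.2 = 426.2 kN/m.

426 kN/m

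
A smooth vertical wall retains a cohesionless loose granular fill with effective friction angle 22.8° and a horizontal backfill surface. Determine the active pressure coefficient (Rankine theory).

K_a = (1 − sin φ)/(1 + sin φ) = (1 − sin 22.8°)/(1 + sin 22.8°) = 0.4414.

0.441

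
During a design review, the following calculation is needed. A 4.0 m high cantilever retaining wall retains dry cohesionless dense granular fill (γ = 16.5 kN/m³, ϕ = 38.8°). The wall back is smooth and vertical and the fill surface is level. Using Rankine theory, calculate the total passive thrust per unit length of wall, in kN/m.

K_p = tan²(45° + φ/2) = 4.356.
P_p = ½ K_p γ H² = 0.5 × 4.356 × 16.5 × 4.0² = 575.0 kN/m.

575 kN/m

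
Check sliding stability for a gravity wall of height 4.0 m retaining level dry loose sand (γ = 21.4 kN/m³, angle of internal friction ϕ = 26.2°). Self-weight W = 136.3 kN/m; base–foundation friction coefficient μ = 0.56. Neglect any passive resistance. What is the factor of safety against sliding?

1.15

K_a = tan²(45° − 26.2°/2) = 0.3874.
P_a = ½K_aγH² = 0.5×0.3874×21.4×4.0² = 66.33 kN/m, acting at H/3 = 1.333 m above the base.
FS_sliding = μW / P_a = 0.56×136.3 / 66.33 = 1.151.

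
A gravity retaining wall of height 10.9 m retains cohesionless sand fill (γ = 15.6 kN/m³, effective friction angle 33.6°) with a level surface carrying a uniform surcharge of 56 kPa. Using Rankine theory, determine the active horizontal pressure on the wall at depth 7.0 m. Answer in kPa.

47.5 kPa

K_a = (1 − sin φ)/(1 + sin φ) = 0.2875.
σ_v = γz + q = 15.6 × 7.0 + 56 = 165.2 kPa.
σ_h = K_a σ_v = 0.2875 × 165.2 = 47.50 kPa.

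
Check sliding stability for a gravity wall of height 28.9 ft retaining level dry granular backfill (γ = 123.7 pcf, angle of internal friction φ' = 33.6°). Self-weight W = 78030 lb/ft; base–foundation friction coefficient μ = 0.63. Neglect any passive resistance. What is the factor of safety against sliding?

3.31

K_a = tan²(45° − 33.6°/2) = 0.2875.
P_a = ½K_aγH² = 0.5×0.2875×123.7×28.9² = 14850 lb/ft, acting at H/3 = 9.633 ft above the base.
FS_sliding = μW / P_a = 0.63×78030 / 14850 = 3.310.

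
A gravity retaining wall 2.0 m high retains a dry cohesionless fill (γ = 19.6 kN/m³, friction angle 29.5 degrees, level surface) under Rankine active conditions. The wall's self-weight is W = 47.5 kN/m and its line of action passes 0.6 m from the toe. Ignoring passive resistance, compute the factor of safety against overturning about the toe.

K_a = tan²(45° − 29.5°/2) = 0.3401.
P_a = ½K_aγH² = 0.5×0.3401×19.6×2.0² = 13.33 kN/m, acting at H/3 = 0.6667 m above the base.
Overturning moment M_o = P_a × H/3 = 13.33 × 0.6667 = 8.888.
Resisting moment M_r = W × 0.6 = 47.5 × 0.6 = 28.50.
FS_overturning = M_r/M_o = 28.50/8.888 = 3.207.

3.21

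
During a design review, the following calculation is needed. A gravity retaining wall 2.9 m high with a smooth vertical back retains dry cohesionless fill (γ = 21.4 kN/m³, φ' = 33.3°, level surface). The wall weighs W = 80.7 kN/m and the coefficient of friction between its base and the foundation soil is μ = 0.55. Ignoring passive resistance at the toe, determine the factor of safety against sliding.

K_a = tan²(45° − 33.3°/2) = 0.2911.
P_a = ½K_aγH² = 0.5×0.2911×21.4×2.9² = 26.20 kN/m, acting at H/3 = 0.9667 m above the base.
FS_sliding = μW / P_a = 0.55×80.7 / 26.20 = 1.694.

1.69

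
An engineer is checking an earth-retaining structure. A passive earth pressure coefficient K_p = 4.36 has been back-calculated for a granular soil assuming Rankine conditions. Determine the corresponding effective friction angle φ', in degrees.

K_p = (1+sin φ)/(1−sin φ) ⇒ sin φ = (K_p − 1)/(K_p + 1) = 0.6269.
φ = arcsin(0.6269) = 38.82°.

38.8°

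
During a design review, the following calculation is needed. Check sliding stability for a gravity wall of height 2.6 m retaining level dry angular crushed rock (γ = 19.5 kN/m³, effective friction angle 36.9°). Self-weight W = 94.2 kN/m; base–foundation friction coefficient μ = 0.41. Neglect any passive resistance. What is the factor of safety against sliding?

K_a = tan²(45° − 36.9°/2) = 0.2497.
P_a = ½K_aγH² = 0.5×0.2497×19.5×2.6² = 16.46 kN/m, acting at H/3 = 0.8667 m above the base.
FS_sliding = μW / P_a = 0.41×94.2 / 16.46 = 2.347.

2.35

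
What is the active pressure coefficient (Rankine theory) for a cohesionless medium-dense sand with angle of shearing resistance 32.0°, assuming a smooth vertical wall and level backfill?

0.307

K_a = tan²(45° − φ/2) = tan²(29.00°) = 0.3073.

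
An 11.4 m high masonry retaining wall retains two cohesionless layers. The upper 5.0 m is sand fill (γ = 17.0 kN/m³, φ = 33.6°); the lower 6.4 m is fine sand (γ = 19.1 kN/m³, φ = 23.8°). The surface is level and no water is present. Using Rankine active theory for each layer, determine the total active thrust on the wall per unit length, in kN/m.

459 kN/m

K_a1 = tan²(45°−33.6°/2) = 0.2875; K_a2 = tan²(45°−23.8°/2) = 0.4250.
Layer 1: σ at base = K_a1 γ₁ h₁ = 24.44 kPa; P₁ = ½×24.44×5.0 = 61.09.
Layer 2: σ_v at top = γ₁h₁ = 85.00; σ_h top = K_a2×85.00 = 36.12; σ_h base = K_a2×(85.00+19.1×6.4) = 88.07.
P₂ = ½(36.12+88.07)×6.4 = 397.4. Total P_a = 61.09+397.4 = 458.5 kN/m.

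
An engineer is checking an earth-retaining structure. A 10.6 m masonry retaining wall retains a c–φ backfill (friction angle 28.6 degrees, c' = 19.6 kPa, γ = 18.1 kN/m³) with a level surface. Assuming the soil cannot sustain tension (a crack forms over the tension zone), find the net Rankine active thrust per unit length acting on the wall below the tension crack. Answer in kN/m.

K_a = 0.3525; √K_a = 0.5938.
Tension-crack depth z_c = 2c/(γ√K_a) = 2×19.6/(18.1×0.5938) = 3.648 m.
σ_a at base = K_a γ H − 2c√K_a = 0.3525×18.1×10.6 − 2×19.6×0.5938 = 44.36 kPa.
P_a = ½ × 44.36 × (H − z_c) = 0.5×44.36×6.952 = 154.2 kN/m.

154 kN/m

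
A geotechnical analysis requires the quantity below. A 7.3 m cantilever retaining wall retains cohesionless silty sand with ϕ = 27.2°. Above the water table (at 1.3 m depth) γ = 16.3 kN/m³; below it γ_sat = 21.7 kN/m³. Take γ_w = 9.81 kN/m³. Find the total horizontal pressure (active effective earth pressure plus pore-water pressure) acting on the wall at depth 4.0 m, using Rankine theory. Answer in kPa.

K_a = (1 − sin φ)/(1 + sin φ) = 0.3726.
γ' = 21.7 − 9.81 = 11.89 kN/m³.
Effective vertical stress at 4.0 m: σ'_v = 16.3×1.3 + 11.89×2.70 = 53.29 kPa.
σ'_h = K_a σ'_v = 0.3726 × 53.29 = 19.86 kPa; u = γ_w × 2.70 = 26.49 kPa.
Total σ_h = 19.86 + 26.49 = 46.34 kPa.

46.3 kPa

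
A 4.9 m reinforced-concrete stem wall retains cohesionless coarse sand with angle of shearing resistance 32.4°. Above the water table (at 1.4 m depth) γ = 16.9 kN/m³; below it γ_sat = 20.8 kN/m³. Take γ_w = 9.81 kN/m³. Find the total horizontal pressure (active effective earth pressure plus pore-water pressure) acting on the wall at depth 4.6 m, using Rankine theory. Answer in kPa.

49.2 kPa

K_a = (1 − sin φ)/(1 + sin φ) = 0.3022.
γ' = 20.8 − 9.81 = 10.99 kN/m³.
Effective vertical stress at 4.6 m: σ'_v = 16.9×1.4 + 10.99×3.20 = 58.83 kPa.
σ'_h = K_a σ'_v = 0.3022 × 58.83 = 17.78 kPa; u = γ_w × 3.20 = 31.39 kPa.
Total σ_h = 17.78 + 31.39 = 49.17 kPa.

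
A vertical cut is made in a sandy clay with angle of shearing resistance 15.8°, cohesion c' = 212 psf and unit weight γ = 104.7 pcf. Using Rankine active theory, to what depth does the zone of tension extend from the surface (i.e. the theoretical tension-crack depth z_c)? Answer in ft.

5.35 ft

K_a = tan²(45° − 15.8°/2) = 0.5720; √K_a = 0.7563.
The active pressure is zero where K_a γ z = 2c√K_a, so z_c = 2c/(γ√K_a) = 2×212/(104.7×0.7563) = 5.355 ft.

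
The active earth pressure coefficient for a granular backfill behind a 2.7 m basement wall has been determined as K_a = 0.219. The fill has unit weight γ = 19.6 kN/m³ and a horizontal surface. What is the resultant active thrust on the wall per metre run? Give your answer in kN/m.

P = ½ K_a γ H² = 0.5 × 0.219 × 19.6 × 2.7² = 15.65 kN/m.

15.6 kN/m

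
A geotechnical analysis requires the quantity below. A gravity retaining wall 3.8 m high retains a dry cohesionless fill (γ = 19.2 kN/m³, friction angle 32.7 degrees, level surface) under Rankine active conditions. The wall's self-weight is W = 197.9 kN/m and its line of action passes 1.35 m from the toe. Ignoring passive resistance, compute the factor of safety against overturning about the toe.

5.10

K_a = tan²(45° − 32.7°/2) = 0.2985.
P_a = ½K_aγH² = 0.5×0.2985×19.2×3.8² = 41.38 kN/m, acting at H/3 = 1.267 m above the base.
Overturning moment M_o = P_a × H/3 = 41.38 × 1.267 = 52.41.
Resisting moment M_r = W × 1.35 = 197.9 × 1.35 = 267.2.
FS_overturning = M_r/M_o = 267.2/52.41 = 5.097.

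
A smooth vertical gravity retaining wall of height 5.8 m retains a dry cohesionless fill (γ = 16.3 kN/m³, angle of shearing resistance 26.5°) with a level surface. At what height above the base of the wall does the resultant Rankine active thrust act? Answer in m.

1.93 m

K_a = 0.3829.
The pressure distribution is triangular, so the resultant acts at H/3 above the base = 5.8/3 = 1.933 m.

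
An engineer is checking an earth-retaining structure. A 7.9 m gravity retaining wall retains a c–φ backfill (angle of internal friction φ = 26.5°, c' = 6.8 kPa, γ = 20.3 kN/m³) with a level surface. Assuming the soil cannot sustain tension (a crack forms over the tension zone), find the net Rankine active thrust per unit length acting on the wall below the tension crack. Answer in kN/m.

181 kN/m

K_a = 0.3829; √K_a = 0.6188.
Tension-crack depth z_c = 2c/(γ√K_a) = 2×6.8/(20.3×0.6188) = 1.083 m.
σ_a at base = K_a γ H − 2c√K_a = 0.3829×20.3×7.9 − 2×6.8×0.6188 = 53.00 kPa.
P_a = ½ × 53.00 × (H − z_c) = 0.5×53.00×6.817 = 180.6 kN/m.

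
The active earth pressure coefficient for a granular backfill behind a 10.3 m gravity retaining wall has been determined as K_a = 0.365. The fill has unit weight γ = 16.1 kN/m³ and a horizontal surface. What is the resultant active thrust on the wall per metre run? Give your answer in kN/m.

312 kN/m

P = ½ K_a γ H² = 0.5 × 0.365 × 16.1 × 10.3² = 311.7 kN/m.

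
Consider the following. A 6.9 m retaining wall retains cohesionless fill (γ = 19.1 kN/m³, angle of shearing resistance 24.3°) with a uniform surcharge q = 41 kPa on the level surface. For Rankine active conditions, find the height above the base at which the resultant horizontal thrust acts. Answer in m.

2.74 m

K_a = 0.4169.
Triangular part P₁ = ½K_aγH² = 189.6 at H/3 = 2.300 m; rectangular part P₂ = K_a q H = 117.9 at H/2 = 3.450 m.
ȳ = (P₁·2.300 + P₂·3.450)/(P₁+P₂) = 2.741 m.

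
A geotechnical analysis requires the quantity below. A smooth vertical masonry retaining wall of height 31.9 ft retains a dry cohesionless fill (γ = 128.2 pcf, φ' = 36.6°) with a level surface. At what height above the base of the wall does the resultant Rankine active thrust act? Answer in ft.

10.6 ft

K_a = 0.2530.
The pressure distribution is triangular, so the resultant acts at H/3 above the base = 31.9/3 = 10.63 ft.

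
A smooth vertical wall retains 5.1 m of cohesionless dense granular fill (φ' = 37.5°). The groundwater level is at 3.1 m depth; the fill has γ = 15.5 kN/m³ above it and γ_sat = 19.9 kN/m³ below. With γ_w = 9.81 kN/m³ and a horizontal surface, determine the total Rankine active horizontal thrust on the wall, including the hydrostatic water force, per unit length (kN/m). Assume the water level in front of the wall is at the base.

K_a = tan²(45° − φ/2) = 0.2432.
γ' = 19.9 − 9.81 = 10.09 kN/m³. Depth below WT = 2.0 m.
σ'_h at WT = K_a γ d_w = 11.69 kPa; at base = 11.69 + K_a γ' × 2.0 = 16.59 kPa.
P₁ (0–3.1 m) = ½×11.69×3.1 = 18.11. P₂ (3.1–5.1 m) = ½(11.69+16.59)×2.0 = 28.28.
P_w = ½ γ_w h₂² = 0.5×9.81×2.0² = 19.62. Total = 18.11+28.28+19.62 = 66.01 kN/m.

66.0 kN/m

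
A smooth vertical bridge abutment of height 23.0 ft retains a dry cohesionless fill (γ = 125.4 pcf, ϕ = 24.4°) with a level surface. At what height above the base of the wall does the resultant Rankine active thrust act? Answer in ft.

7.67 ft

K_a = 0.4153.
The pressure distribution is triangular, so the resultant acts at H/3 above the base = 23.0/3 = 7.667 ft.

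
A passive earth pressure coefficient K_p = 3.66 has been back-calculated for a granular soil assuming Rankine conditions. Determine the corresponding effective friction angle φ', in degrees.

34.8°

K_p = (1+sin φ)/(1−sin φ) ⇒ sin φ = (K_p − 1)/(K_p + 1) = 0.5708.
φ = arcsin(0.5708) = 34.81°.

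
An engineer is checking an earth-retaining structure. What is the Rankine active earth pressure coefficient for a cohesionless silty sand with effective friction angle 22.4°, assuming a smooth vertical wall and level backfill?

K_a = tan²(45° − φ/2) = tan²(33.80°) = 0.4482.

0.448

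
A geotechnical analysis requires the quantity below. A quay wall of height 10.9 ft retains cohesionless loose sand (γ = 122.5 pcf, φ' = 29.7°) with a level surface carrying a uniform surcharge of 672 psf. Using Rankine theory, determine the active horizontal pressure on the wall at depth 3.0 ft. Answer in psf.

K_a = (1 − sin φ)/(1 + sin φ) = 0.3374.
σ_v = γz + q = 122.5 × 3.0 + 672 = 1040 psf.
σ_h = K_a σ_v = 0.3374 × 1040 = 350.7 psf.

351 psf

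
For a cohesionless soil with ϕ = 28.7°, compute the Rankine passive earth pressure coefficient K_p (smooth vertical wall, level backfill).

K_p = (1 + sin φ)/(1 − sin φ) = tan²(45° + 28.7°/2) = 2.848.

2.85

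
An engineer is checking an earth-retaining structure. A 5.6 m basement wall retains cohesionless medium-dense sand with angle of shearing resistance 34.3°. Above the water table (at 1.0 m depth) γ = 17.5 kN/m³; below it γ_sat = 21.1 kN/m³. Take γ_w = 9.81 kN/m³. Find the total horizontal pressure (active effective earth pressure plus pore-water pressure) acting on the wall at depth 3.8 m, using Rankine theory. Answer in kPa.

K_a = (1 − sin φ)/(1 + sin φ) = 0.2792.
γ' = 21.1 − 9.81 = 11.29 kN/m³.
Effective vertical stress at 3.8 m: σ'_v = 17.5×1.0 + 11.29×2.80 = 49.11 kPa.
σ'_h = K_a σ'_v = 0.2792 × 49.11 = 13.71 kPa; u = γ_w × 2.80 = 27.47 kPa.
Total σ_h = 13.71 + 27.47 = 41.18 kPa.

41.2 kPa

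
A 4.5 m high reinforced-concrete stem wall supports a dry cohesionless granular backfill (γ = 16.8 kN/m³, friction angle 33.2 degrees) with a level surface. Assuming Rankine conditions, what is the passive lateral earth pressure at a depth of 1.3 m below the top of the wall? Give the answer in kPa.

K_p = (1 + sin φ)/(1 − sin φ) = 3.421.
σ_h = K_p γ z = 3.421 × 16.8 × 1.3 = 74.70 kPa.

74.7 kPa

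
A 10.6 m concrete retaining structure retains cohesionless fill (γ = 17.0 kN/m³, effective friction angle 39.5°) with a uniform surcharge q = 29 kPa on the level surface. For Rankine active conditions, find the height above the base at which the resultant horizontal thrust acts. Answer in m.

K_a = 0.2224.
Triangular part P₁ = ½K_aγH² = 212.4 at H/3 = 3.533 m; rectangular part P₂ = K_a q H = 68.38 at H/2 = 5.300 m.
ȳ = (P₁·3.533 + P₂·5.300)/(P₁+P₂) = 3.964 m.

3.96 m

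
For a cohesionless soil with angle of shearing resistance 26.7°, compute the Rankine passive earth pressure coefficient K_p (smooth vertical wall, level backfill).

K_p = (1 + sin φ)/(1 − sin φ) = tan²(45° + 26.7°/2) = 2.632.

2.63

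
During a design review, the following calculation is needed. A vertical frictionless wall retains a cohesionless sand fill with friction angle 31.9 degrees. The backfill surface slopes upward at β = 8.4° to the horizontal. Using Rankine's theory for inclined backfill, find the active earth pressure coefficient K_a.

0.318

K_a = cos β · (cos β − √(cos²β − cos²φ)) / (cos β + √(cos²β − cos²φ)).
cos β = 0.9893, cos φ = 0.8490, √(cos²β − cos²φ) = 0.5078.
K_a = 0.9893 × (0.9893 − 0.5078)/(0.9893 + 0.5078) = 0.3181.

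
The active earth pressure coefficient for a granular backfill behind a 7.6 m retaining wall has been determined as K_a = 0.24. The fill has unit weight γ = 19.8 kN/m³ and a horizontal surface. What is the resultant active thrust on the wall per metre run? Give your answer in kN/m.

137 kN/m

P = ½ K_a γ H² = 0.5 × 0.24 × 19.8 × 7.6² = 137.2 kN/m.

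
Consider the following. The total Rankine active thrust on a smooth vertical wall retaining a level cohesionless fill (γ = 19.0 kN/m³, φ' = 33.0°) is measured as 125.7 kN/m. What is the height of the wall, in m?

K_a = 0.2948. P_a = ½ K_a γ H² ⇒ H = √(2P_a/(K_a γ)).
H = √(2×125.7/(0.2948×19.0)) = 6.699 m.

6.70 m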